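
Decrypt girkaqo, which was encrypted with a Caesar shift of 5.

bdmfvlj

g(6): 6−5=1 → b
i(8): 8−5=3 → d
r(17): 17−5=12 → m
k(10): 10−5=5 → f
a(0): 0−5=-5≡21 → v
q(16): 16−5=11 → l
o(14): 14−5=9 → j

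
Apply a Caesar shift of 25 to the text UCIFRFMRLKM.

U(20): 20+25=45≡19 → T
C(2): 2+25=27≡1 → B
I(8): 8+25=33≡7 → H
F(5): 5+25=30≡4 → E
R(17): 17+25=42≡16 → Q
F(5): 5+25=30≡4 → E
M(12): 12+25=37≡11 → L
R(17): 17+25=42≡16 → Q
L(11): 11+25=36≡10 → K
K(10): 10+25=35≡9 → J
M(12): 12+25=37≡11 → L

TBHEQELQKJL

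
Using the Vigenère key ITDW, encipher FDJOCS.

Repeat the key across the message: ITDWIT
F(5)+I(8): 13 → N
D(3)+T(19): 22 → W
J(9)+D(3): 12 → M
O(14)+W(22): 36≡10 → K
C(2)+I(8): 10 → K
S(18)+T(19): 37≡11 → L

NWMKKL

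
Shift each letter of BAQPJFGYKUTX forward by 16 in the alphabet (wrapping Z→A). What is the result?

RQGFZVWOAKJN

B(1): 1+16=17 → R
A(0): 0+16=16 → Q
Q(16): 16+16=32≡6 → G
P(15): 15+16=31≡5 → F
J(9): 9+16=25 → Z
F(5): 5+16=21 → V
G(6): 6+16=22 → W
Y(24): 24+16=40≡14 → O
K(10): 10+16=26≡0 → A
U(20): 20+16=36≡10 → K
T(19): 19+16=35≡9 → J
X(23): 23+16=39≡13 → N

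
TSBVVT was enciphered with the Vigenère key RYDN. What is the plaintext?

Repeat the key across the ciphertext: RYDNRY
T(19)−R(17): 2 → C
S(18)−Y(24): -6≡20 → U
B(1)−D(3): -2≡24 → Y
V(21)−N(13): 8 → I
V(21)−R(17): 4 → E
T(19)−Y(24): -5≡21 → V

CUYIEV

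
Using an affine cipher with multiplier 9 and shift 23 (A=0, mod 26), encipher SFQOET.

DQLTHM

S(18): 9·18+23=185≡3 → D
F(5): 9·5+23=68≡16 → Q
Q(16): 9·16+23=167≡11 → L
O(14): 9·14+23=149≡19 → T
E(4): 9·4+23=59≡7 → H
T(19): 9·19+23=194≡12 → M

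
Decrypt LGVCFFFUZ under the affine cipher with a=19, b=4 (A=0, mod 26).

ZWFELLLUX

The inverse of 19 mod 26 is 11, since 19·11=209≡1. Apply D(y)=11·(y−4) mod 26:
L(11): 11·(11−4)=77≡25 → Z
G(6): 11·(6−4)=22 → W
V(21): 11·(21−4)=187≡5 → F
C(2): 11·(2−4)=-22≡4 → E
F(5): 11·(5−4)=11 → L
F(5): 11·(5−4)=11 → L
F(5): 11·(5−4)=11 → L
U(20): 11·(20−4)=176≡20 → U
Z(25): 11·(25−4)=231≡23 → X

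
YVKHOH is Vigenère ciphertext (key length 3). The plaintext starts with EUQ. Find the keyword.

UBU

Subtract each crib letter from the matching ciphertext letter (mod 26):
Y(24)−E(4)=20 → U
V(21)−U(20)=1 → B
K(10)−Q(16)=-6≡20 → U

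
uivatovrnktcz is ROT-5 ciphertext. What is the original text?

pdqvojqmifoxu

u(20): 20−5=15 → p
i(8): 8−5=3 → d
v(21): 21−5=16 → q
a(0): 0−5=-5≡21 → v
t(19): 19−5=14 → o
o(14): 14−5=9 → j
v(21): 21−5=16 → q
r(17): 17−5=12 → m
n(13): 13−5=8 → i
k(10): 10−5=5 → f
t(19): 19−5=14 → o
c(2): 2−5=-3≡23 → x
z(25): 25−5=20 → u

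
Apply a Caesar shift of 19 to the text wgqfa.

w(22): 22+19=41≡15 → p
g(6): 6+19=25 → z
q(16): 16+19=35≡9 → j
f(5): 5+19=24 → y
a(0): 0+19=19 → t

pzjyt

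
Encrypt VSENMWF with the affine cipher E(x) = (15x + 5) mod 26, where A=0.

IPNSDXC

V(21): 15·21+5=320≡8 → I
S(18): 15·18+5=275≡15 → P
E(4): 15·4+5=65≡13 → N
N(13): 15·13+5=200≡18 → S
M(12): 15·12+5=185≡3 → D
W(22): 15·22+5=335≡23 → X
F(5): 15·5+5=80≡2 → C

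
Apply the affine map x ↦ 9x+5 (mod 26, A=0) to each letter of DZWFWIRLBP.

GWVYVZCAOK

D(3): 9·3+5=32≡6 → G
Z(25): 9·25+5=230≡22 → W
W(22): 9·22+5=203≡21 → V
F(5): 9·5+5=50≡24 → Y
W(22): 9·22+5=203≡21 → V
I(8): 9·8+5=77≡25 → Z
R(17): 9·17+5=158≡2 → C
L(11): 9·11+5=104≡0 → A
B(1): 9·1+5=14 → O
P(15): 9·15+5=140≡10 → K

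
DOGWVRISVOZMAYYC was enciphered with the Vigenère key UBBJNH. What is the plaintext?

JNFNIKORUFMFGXXT

Repeat the key across the ciphertext: UBBJNHUBBJNHUBBJ
D(3)−U(20): -17≡9 → J
O(14)−B(1): 13 → N
G(6)−B(1): 5 → F
W(22)−J(9): 13 → N
V(21)−N(13): 8 → I
R(17)−H(7): 10 → K
I(8)−U(20): -12≡14 → O
S(18)−B(1): 17 → R
V(21)−B(1): 20 → U
O(14)−J(9): 5 → F
Z(25)−N(13): 12 → M
M(12)−H(7): 5 → F
A(0)−U(20): -20≡6 → G
Y(24)−B(1): 23 → X
Y(24)−B(1): 23 → X
C(2)−J(9): -7≡19 → T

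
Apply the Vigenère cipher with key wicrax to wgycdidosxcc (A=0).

Repeat the key across the message: wicraxwicrax
w(22)+w(22): 44≡18 → s
g(6)+i(8): 14 → o
y(24)+c(2): 26≡0 → a
c(2)+r(17): 19 → t
d(3)+a(0): 3 → d
i(8)+x(23): 31≡5 → f
d(3)+w(22): 25 → z
o(14)+i(8): 22 → w
s(18)+c(2): 20 → u
x(23)+r(17): 40≡14 → o
c(2)+a(0): 2 → c
c(2)+x(23): 25 → z

soatdfzwuocz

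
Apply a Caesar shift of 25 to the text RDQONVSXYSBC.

QCPNMURWXRAB

R(17): 17+25=42≡16 → Q
D(3): 3+25=28≡2 → C
Q(16): 16+25=41≡15 → P
O(14): 14+25=39≡13 → N
N(13): 13+25=38≡12 → M
V(21): 21+25=46≡20 → U
S(18): 18+25=43≡17 → R
X(23): 23+25=48≡22 → W
Y(24): 24+25=49≡23 → X
S(18): 18+25=43≡17 → R
B(1): 1+25=26≡0 → A
C(2): 2+25=27≡1 → B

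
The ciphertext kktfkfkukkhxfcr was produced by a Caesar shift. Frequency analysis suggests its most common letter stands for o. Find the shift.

22

The most frequent ciphertext letter is k (appears 6 times).
k is position 10; o is position 14.
Shift = -4≡22.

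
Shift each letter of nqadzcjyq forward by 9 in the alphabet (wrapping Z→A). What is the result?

n(13): 13+9=22 → w
q(16): 16+9=25 → z
a(0): 0+9=9 → j
d(3): 3+9=12 → m
z(25): 25+9=34≡8 → i
c(2): 2+9=11 → l
j(9): 9+9=18 → s
y(24): 24+9=33≡7 → h
q(16): 16+9=25 → z

wzjmilshz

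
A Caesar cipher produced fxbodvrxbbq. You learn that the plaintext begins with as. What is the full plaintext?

From the crib: f(5)−a(0)=5, so the shift is 5.
Subtract 5 from each ciphertext letter:
f(5): 5−5=0 → a
x(23): 23−5=18 → s
b(1): 1−5=-4≡22 → w
o(14): 14−5=9 → j
d(3): 3−5=-2≡24 → y
v(21): 21−5=16 → q
r(17): 17−5=12 → m
x(23): 23−5=18 → s
b(1): 1−5=-4≡22 → w
b(1): 1−5=-4≡22 → w
q(16): 16−5=11 → l

aswjyqmswwl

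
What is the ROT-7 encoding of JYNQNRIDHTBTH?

J(9): 9+7=16 → Q
Y(24): 24+7=31≡5 → F
N(13): 13+7=20 → U
Q(16): 16+7=23 → X
N(13): 13+7=20 → U
R(17): 17+7=24 → Y
I(8): 8+7=15 → P
D(3): 3+7=10 → K
H(7): 7+7=14 → O
T(19): 19+7=26≡0 → A
B(1): 1+7=8 → I
T(19): 19+7=26≡0 → A
H(7): 7+7=14 → O

QFUXUYPKOAIAO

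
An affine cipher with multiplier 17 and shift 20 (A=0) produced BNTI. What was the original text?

The inverse of 17 mod 26 is 23, since 17·23=391≡1. Apply D(y)=23·(y−20) mod 26:
B(1): 23·(1−20)=-437≡5 → F
N(13): 23·(13−20)=-161≡21 → V
T(19): 23·(19−20)=-23≡3 → D
I(8): 23·(8−20)=-276≡10 → K

FVDK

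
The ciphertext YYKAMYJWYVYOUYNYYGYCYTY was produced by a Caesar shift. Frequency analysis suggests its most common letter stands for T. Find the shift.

5

The most frequent ciphertext letter is Y (appears 11 times).
Y is position 24; T is position 19.
Shift = 5.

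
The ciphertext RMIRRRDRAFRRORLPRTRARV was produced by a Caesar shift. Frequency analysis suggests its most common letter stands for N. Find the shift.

4

The most frequent ciphertext letter is R (appears 11 times).
R is position 17; N is position 13.
Shift = 4.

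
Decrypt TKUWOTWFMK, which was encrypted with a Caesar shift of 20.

ZQACUZCLSQ

T(19): 19−20=-1≡25 → Z
K(10): 10−20=-10≡16 → Q
U(20): 20−20=0 → A
W(22): 22−20=2 → C
O(14): 14−20=-6≡20 → U
T(19): 19−20=-1≡25 → Z
W(22): 22−20=2 → C
F(5): 5−20=-15≡11 → L
M(12): 12−20=-8≡18 → S
K(10): 10−20=-10≡16 → Q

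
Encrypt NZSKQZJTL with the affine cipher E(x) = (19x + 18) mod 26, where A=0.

N(13): 19·13+18=265≡5 → F
Z(25): 19·25+18=493≡25 → Z
S(18): 19·18+18=360≡22 → W
K(10): 19·10+18=208≡0 → A
Q(16): 19·16+18=322≡10 → K
Z(25): 19·25+18=493≡25 → Z
J(9): 19·9+18=189≡7 → H
T(19): 19·19+18=379≡15 → P
L(11): 19·11+18=227≡19 → T

FZWAKZHPT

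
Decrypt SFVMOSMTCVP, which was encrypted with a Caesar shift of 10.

IVLCEICJSLF

S(18): 18−10=8 → I
F(5): 5−10=-5≡21 → V
V(21): 21−10=11 → L
M(12): 12−10=2 → C
O(14): 14−10=4 → E
S(18): 18−10=8 → I
M(12): 12−10=2 → C
T(19): 19−10=9 → J
C(2): 2−10=-8≡18 → S
V(21): 21−10=11 → L
P(15): 15−10=5 → F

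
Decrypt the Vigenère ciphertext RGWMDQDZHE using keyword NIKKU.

EYMCJDVPXK

Repeat the key across the ciphertext: NIKKUNIKKU
R(17)−N(13): 4 → E
G(6)−I(8): -2≡24 → Y
W(22)−K(10): 12 → M
M(12)−K(10): 2 → C
D(3)−U(20): -17≡9 → J
Q(16)−N(13): 3 → D
D(3)−I(8): -5≡21 → V
Z(25)−K(10): 15 → P
H(7)−K(10): -3≡23 → X
E(4)−U(20): -16≡10 → K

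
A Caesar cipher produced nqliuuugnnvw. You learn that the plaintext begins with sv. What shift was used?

From the crib: n(13)−s(18)=-5≡21, so the shift is 21.

21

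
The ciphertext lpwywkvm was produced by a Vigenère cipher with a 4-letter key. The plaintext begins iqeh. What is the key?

dzsr

Subtract each crib letter from the matching ciphertext letter (mod 26):
l(11)−i(8)=3 → d
p(15)−q(16)=-1≡25 → z
w(22)−e(4)=18 → s
y(24)−h(7)=17 → r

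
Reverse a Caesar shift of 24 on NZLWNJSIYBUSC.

PBNYPLUKADWUE

N(13): 13−24=-11≡15 → P
Z(25): 25−24=1 → B
L(11): 11−24=-13≡13 → N
W(22): 22−24=-2≡24 → Y
N(13): 13−24=-11≡15 → P
J(9): 9−24=-15≡11 → L
S(18): 18−24=-6≡20 → U
I(8): 8−24=-16≡10 → K
Y(24): 24−24=0 → A
B(1): 1−24=-23≡3 → D
U(20): 20−24=-4≡22 → W
S(18): 18−24=-6≡20 → U
C(2): 2−24=-22≡4 → E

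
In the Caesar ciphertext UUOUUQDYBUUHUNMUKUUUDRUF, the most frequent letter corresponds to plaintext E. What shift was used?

The most frequent ciphertext letter is U (appears 12 times).
U is position 20; E is position 4.
Shift = 16.

16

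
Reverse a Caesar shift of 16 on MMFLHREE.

WWPVRBOO

M(12): 12−16=-4≡22 → W
M(12): 12−16=-4≡22 → W
F(5): 5−16=-11≡15 → P
L(11): 11−16=-5≡21 → V
H(7): 7−16=-9≡17 → R
R(17): 17−16=1 → B
E(4): 4−16=-12≡14 → O
E(4): 4−16=-12≡14 → O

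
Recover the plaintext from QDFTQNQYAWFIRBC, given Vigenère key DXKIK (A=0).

NGVLGKTOSMCLHTS

Repeat the key across the ciphertext: DXKIKDXKIKDXKIK
Q(16)−D(3): 13 → N
D(3)−X(23): -20≡6 → G
F(5)−K(10): -5≡21 → V
T(19)−I(8): 11 → L
Q(16)−K(10): 6 → G
N(13)−D(3): 10 → K
Q(16)−X(23): -7≡19 → T
Y(24)−K(10): 14 → O
A(0)−I(8): -8≡18 → S
W(22)−K(10): 12 → M
F(5)−D(3): 2 → C
I(8)−X(23): -15≡11 → L
R(17)−K(10): 7 → H
B(1)−I(8): -7≡19 → T
C(2)−K(10): -8≡18 → S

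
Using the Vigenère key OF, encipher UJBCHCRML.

Repeat the key across the message: OFOFOFOFO
U(20)+O(14): 34≡8 → I
J(9)+F(5): 14 → O
B(1)+O(14): 15 → P
C(2)+F(5): 7 → H
H(7)+O(14): 21 → V
C(2)+F(5): 7 → H
R(17)+O(14): 31≡5 → F
M(12)+F(5): 17 → R
L(11)+O(14): 25 → Z

IOPHVHFRZ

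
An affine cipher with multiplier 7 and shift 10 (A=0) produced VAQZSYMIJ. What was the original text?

The inverse of 7 mod 26 is 15, since 7·15=105≡1. Apply D(y)=15·(y−10) mod 26:
V(21): 15·(21−10)=165≡9 → J
A(0): 15·(0−10)=-150≡6 → G
Q(16): 15·(16−10)=90≡12 → M
Z(25): 15·(25−10)=225≡17 → R
S(18): 15·(18−10)=120≡16 → Q
Y(24): 15·(24−10)=210≡2 → C
M(12): 15·(12−10)=30≡4 → E
I(8): 15·(8−10)=-30≡22 → W
J(9): 15·(9−10)=-15≡11 → L

JGMRQCEWL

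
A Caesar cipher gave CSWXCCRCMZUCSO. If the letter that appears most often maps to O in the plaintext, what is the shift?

The most frequent ciphertext letter is C (appears 5 times).
C is position 2; O is position 14.
Shift = -12≡14.

14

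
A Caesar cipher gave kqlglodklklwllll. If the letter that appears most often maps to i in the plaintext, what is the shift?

3

The most frequent ciphertext letter is l (appears 8 times).
l is position 11; i is position 8.
Shift = 3.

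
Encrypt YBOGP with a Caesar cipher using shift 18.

QTGYH

Y(24): 24+18=42≡16 → Q
B(1): 1+18=19 → T
O(14): 14+18=32≡6 → G
G(6): 6+18=24 → Y
P(15): 15+18=33≡7 → H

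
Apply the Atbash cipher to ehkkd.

e(4) → v(21)
h(7) → s(18)
k(10) → p(15)
k(10) → p(15)
d(3) → w(22)

vsppw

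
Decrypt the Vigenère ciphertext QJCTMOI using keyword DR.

Repeat the key across the ciphertext: DRDRDRD
Q(16)−D(3): 13 → N
J(9)−R(17): -8≡18 → S
C(2)−D(3): -1≡25 → Z
T(19)−R(17): 2 → C
M(12)−D(3): 9 → J
O(14)−R(17): -3≡23 → X
I(8)−D(3): 5 → F

NSZCJXF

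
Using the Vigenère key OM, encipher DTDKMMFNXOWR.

RFRWAYTZLAKD

Repeat the key across the message: OMOMOMOMOMOM
D(3)+O(14): 17 → R
T(19)+M(12): 31≡5 → F
D(3)+O(14): 17 → R
K(10)+M(12): 22 → W
M(12)+O(14): 26≡0 → A
M(12)+M(12): 24 → Y
F(5)+O(14): 19 → T
N(13)+M(12): 25 → Z
X(23)+O(14): 37≡11 → L
O(14)+M(12): 26≡0 → A
W(22)+O(14): 36≡10 → K
R(17)+M(12): 29≡3 → D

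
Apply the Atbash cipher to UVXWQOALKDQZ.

U(20) → F(5)
V(21) → E(4)
X(23) → C(2)
W(22) → D(3)
Q(16) → J(9)
O(14) → L(11)
A(0) → Z(25)
L(11) → O(14)
K(10) → P(15)
D(3) → W(22)
Q(16) → J(9)
Z(25) → A(0)

FECDJLZOPWJA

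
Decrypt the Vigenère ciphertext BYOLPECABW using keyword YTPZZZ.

Repeat the key across the ciphertext: YTPZZZYTPZ
B(1)−Y(24): -23≡3 → D
Y(24)−T(19): 5 → F
O(14)−P(15): -1≡25 → Z
L(11)−Z(25): -14≡12 → M
P(15)−Z(25): -10≡16 → Q
E(4)−Z(25): -21≡5 → F
C(2)−Y(24): -22≡4 → E
A(0)−T(19): -19≡7 → H
B(1)−P(15): -14≡12 → M
W(22)−Z(25): -3≡23 → X

DFZMQFEHMX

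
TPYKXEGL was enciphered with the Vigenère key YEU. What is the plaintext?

Repeat the key across the ciphertext: YEUYEUYE
T(19)−Y(24): -5≡21 → V
P(15)−E(4): 11 → L
Y(24)−U(20): 4 → E
K(10)−Y(24): -14≡12 → M
X(23)−E(4): 19 → T
E(4)−U(20): -16≡10 → K
G(6)−Y(24): -18≡8 → I
L(11)−E(4): 7 → H

VLEMTKIH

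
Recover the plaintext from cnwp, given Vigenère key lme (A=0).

Repeat the key across the ciphertext: lmel
c(2)−l(11): -9≡17 → r
n(13)−m(12): 1 → b
w(22)−e(4): 18 → s
p(15)−l(11): 4 → e

rbse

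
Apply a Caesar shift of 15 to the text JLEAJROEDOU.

YATPYGDTSDJ

J(9): 9+15=24 → Y
L(11): 11+15=26≡0 → A
E(4): 4+15=19 → T
A(0): 0+15=15 → P
J(9): 9+15=24 → Y
R(17): 17+15=32≡6 → G
O(14): 14+15=29≡3 → D
E(4): 4+15=19 → T
D(3): 3+15=18 → S
O(14): 14+15=29≡3 → D
U(20): 20+15=35≡9 → J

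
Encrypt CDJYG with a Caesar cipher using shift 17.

C(2): 2+17=19 → T
D(3): 3+17=20 → U
J(9): 9+17=26≡0 → A
Y(24): 24+17=41≡15 → P
G(6): 6+17=23 → X

TUAPX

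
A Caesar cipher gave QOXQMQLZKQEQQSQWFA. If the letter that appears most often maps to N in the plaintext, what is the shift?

3

The most frequent ciphertext letter is Q (appears 7 times).
Q is position 16; N is position 13.
Shift = 3.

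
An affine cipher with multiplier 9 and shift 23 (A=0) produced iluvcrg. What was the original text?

The inverse of 9 mod 26 is 3, since 9·3=27≡1. Apply D(y)=3·(y−23) mod 26:
i(8): 3·(8−23)=-45≡7 → h
l(11): 3·(11−23)=-36≡16 → q
u(20): 3·(20−23)=-9≡17 → r
v(21): 3·(21−23)=-6≡20 → u
c(2): 3·(2−23)=-63≡15 → p
r(17): 3·(17−23)=-18≡8 → i
g(6): 3·(6−23)=-51≡1 → b

hqrupib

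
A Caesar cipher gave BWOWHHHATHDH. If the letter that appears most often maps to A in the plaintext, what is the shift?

7

The most frequent ciphertext letter is H (appears 5 times).
H is position 7; A is position 0.
Shift = 7.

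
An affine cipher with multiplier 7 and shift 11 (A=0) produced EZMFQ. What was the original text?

The inverse of 7 mod 26 is 15, since 7·15=105≡1. Apply D(y)=15·(y−11) mod 26:
E(4): 15·(4−11)=-105≡25 → Z
Z(25): 15·(25−11)=210≡2 → C
M(12): 15·(12−11)=15 → P
F(5): 15·(5−11)=-90≡14 → O
Q(16): 15·(16−11)=75≡23 → X

ZCPOX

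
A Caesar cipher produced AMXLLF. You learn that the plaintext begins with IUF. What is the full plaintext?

From the crib: A(0)−I(8)=-8≡18, so the shift is 18.
Subtract 18 from each ciphertext letter:
A(0): 0−18=-18≡8 → I
M(12): 12−18=-6≡20 → U
X(23): 23−18=5 → F
L(11): 11−18=-7≡19 → T
L(11): 11−18=-7≡19 → T
F(5): 5−18=-13≡13 → N

IUFTTN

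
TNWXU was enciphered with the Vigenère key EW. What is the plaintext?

PRSBQ

Repeat the key across the ciphertext: EWEWE
T(19)−E(4): 15 → P
N(13)−W(22): -9≡17 → R
W(22)−E(4): 18 → S
X(23)−W(22): 1 → B
U(20)−E(4): 16 → Q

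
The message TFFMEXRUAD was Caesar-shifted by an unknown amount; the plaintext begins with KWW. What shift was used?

9

From the crib: T(19)−K(10)=9, so the shift is 9.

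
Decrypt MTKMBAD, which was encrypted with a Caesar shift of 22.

QXOQFEH

M(12): 12−22=-10≡16 → Q
T(19): 19−22=-3≡23 → X
K(10): 10−22=-12≡14 → O
M(12): 12−22=-10≡16 → Q
B(1): 1−22=-21≡5 → F
A(0): 0−22=-22≡4 → E
D(3): 3−22=-19≡7 → H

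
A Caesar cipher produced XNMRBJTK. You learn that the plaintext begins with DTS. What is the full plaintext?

DTSXHPZQ

From the crib: X(23)−D(3)=20, so the shift is 20.
Subtract 20 from each ciphertext letter:
X(23): 23−20=3 → D
N(13): 13−20=-7≡19 → T
M(12): 12−20=-8≡18 → S
R(17): 17−20=-3≡23 → X
B(1): 1−20=-19≡7 → H
J(9): 9−20=-11≡15 → P
T(19): 19−20=-1≡25 → Z
K(10): 10−20=-10≡16 → Q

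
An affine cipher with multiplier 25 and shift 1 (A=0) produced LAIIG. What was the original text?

QBTTV

The inverse of 25 mod 26 is 25, since 25·25=625≡1. Apply D(y)=25·(y−1) mod 26:
L(11): 25·(11−1)=250≡16 → Q
A(0): 25·(0−1)=-25≡1 → B
I(8): 25·(8−1)=175≡19 → T
I(8): 25·(8−1)=175≡19 → T
G(6): 25·(6−1)=125≡21 → V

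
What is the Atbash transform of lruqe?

l(11) → o(14)
r(17) → i(8)
u(20) → f(5)
q(16) → j(9)
e(4) → v(21)

oifjv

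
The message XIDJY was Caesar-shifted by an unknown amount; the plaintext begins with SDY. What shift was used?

5

From the crib: X(23)−S(18)=5, so the shift is 5.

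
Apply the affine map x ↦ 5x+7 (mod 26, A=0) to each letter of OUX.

O(14): 5·14+7=77≡25 → Z
U(20): 5·20+7=107≡3 → D
X(23): 5·23+7=122≡18 → S

ZDS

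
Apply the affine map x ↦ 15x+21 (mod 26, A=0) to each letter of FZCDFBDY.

SGZOSKOR

F(5): 15·5+21=96≡18 → S
Z(25): 15·25+21=396≡6 → G
C(2): 15·2+21=51≡25 → Z
D(3): 15·3+21=66≡14 → O
F(5): 15·5+21=96≡18 → S
B(1): 15·1+21=36≡10 → K
D(3): 15·3+21=66≡14 → O
Y(24): 15·24+21=381≡17 → R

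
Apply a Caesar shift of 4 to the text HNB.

H(7): 7+4=11 → L
N(13): 13+4=17 → R
B(1): 1+4=5 → F

LRF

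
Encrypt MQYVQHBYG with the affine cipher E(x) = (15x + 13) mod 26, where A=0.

M(12): 15·12+13=193≡11 → L
Q(16): 15·16+13=253≡19 → T
Y(24): 15·24+13=373≡9 → J
V(21): 15·21+13=328≡16 → Q
Q(16): 15·16+13=253≡19 → T
H(7): 15·7+13=118≡14 → O
B(1): 15·1+13=28≡2 → C
Y(24): 15·24+13=373≡9 → J
G(6): 15·6+13=103≡25 → Z

LTJQTOCJZ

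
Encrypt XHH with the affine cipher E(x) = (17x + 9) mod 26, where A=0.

X(23): 17·23+9=400≡10 → K
H(7): 17·7+9=128≡24 → Y
H(7): 17·7+9=128≡24 → Y

KYY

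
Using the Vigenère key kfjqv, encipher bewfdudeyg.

Repeat the key across the message: kfjqvkfjqv
b(1)+k(10): 11 → l
e(4)+f(5): 9 → j
w(22)+j(9): 31≡5 → f
f(5)+q(16): 21 → v
d(3)+v(21): 24 → y
u(20)+k(10): 30≡4 → e
d(3)+f(5): 8 → i
e(4)+j(9): 13 → n
y(24)+q(16): 40≡14 → o
g(6)+v(21): 27≡1 → b

ljfvyeinob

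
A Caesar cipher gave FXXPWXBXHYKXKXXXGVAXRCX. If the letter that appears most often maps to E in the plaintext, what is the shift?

19

The most frequent ciphertext letter is X (appears 10 times).
X is position 23; E is position 4.
Shift = 19.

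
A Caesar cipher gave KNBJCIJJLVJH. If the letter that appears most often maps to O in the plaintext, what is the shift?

The most frequent ciphertext letter is J (appears 4 times).
J is position 9; O is position 14.
Shift = -5≡21.

21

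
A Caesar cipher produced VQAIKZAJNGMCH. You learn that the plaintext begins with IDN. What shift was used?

13

From the crib: V(21)−I(8)=13, so the shift is 13.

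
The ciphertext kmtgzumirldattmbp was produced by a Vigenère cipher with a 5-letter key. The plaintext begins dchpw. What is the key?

hkmrd

Subtract each crib letter from the matching ciphertext letter (mod 26):
k(10)−d(3)=7 → h
m(12)−c(2)=10 → k
t(19)−h(7)=12 → m
g(6)−p(15)=-9≡17 → r
z(25)−w(22)=3 → d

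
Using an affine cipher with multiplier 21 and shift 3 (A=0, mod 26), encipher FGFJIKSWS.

EZEKPFRXR

F(5): 21·5+3=108≡4 → E
G(6): 21·6+3=129≡25 → Z
F(5): 21·5+3=108≡4 → E
J(9): 21·9+3=192≡10 → K
I(8): 21·8+3=171≡15 → P
K(10): 21·10+3=213≡5 → F
S(18): 21·18+3=381≡17 → R
W(22): 21·22+3=465≡23 → X
S(18): 21·18+3=381≡17 → R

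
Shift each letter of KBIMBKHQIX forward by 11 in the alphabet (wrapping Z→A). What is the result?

K(10): 10+11=21 → V
B(1): 1+11=12 → M
I(8): 8+11=19 → T
M(12): 12+11=23 → X
B(1): 1+11=12 → M
K(10): 10+11=21 → V
H(7): 7+11=18 → S
Q(16): 16+11=27≡1 → B
I(8): 8+11=19 → T
X(23): 23+11=34≡8 → I

VMTXMVSBTI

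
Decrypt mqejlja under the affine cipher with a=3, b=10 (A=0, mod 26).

scyrjro

The inverse of 3 mod 26 is 9, since 3·9=27≡1. Apply D(y)=9·(y−10) mod 26:
m(12): 9·(12−10)=18 → s
q(16): 9·(16−10)=54≡2 → c
e(4): 9·(4−10)=-54≡24 → y
j(9): 9·(9−10)=-9≡17 → r
l(11): 9·(11−10)=9 → j
j(9): 9·(9−10)=-9≡17 → r
a(0): 9·(0−10)=-90≡14 → o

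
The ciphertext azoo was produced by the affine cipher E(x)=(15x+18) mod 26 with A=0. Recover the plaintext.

exyy

The inverse of 15 mod 26 is 7, since 15·7=105≡1. Apply D(y)=7·(y−18) mod 26:
a(0): 7·(0−18)=-126≡4 → e
z(25): 7·(25−18)=49≡23 → x
o(14): 7·(14−18)=-28≡24 → y
o(14): 7·(14−18)=-28≡24 → y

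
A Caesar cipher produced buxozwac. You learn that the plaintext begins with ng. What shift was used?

From the crib: b(1)−n(13)=-12≡14, so the shift is 14.

14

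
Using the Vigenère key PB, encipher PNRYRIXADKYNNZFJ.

EOGZGJMBSLNOCAUK

Repeat the key across the message: PBPBPBPBPBPBPBPB
P(15)+P(15): 30≡4 → E
N(13)+B(1): 14 → O
R(17)+P(15): 32≡6 → G
Y(24)+B(1): 25 → Z
R(17)+P(15): 32≡6 → G
I(8)+B(1): 9 → J
X(23)+P(15): 38≡12 → M
A(0)+B(1): 1 → B
D(3)+P(15): 18 → S
K(10)+B(1): 11 → L
Y(24)+P(15): 39≡13 → N
N(13)+B(1): 14 → O
N(13)+P(15): 28≡2 → C
Z(25)+B(1): 26≡0 → A
F(5)+P(15): 20 → U
J(9)+B(1): 10 → K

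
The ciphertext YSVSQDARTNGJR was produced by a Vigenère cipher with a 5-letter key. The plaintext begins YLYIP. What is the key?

AHXKB

Subtract each crib letter from the matching ciphertext letter (mod 26):
Y(24)−Y(24)=0 → A
S(18)−L(11)=7 → H
V(21)−Y(24)=-3≡23 → X
S(18)−I(8)=10 → K
Q(16)−P(15)=1 → B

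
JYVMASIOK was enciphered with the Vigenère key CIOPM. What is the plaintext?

Repeat the key across the ciphertext: CIOPMCIOP
J(9)−C(2): 7 → H
Y(24)−I(8): 16 → Q
V(21)−O(14): 7 → H
M(12)−P(15): -3≡23 → X
A(0)−M(12): -12≡14 → O
S(18)−C(2): 16 → Q
I(8)−I(8): 0 → A
O(14)−O(14): 0 → A
K(10)−P(15): -5≡21 → V

HQHXOQAAV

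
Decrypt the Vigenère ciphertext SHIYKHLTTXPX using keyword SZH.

Repeat the key across the ciphertext: SZHSZHSZHSZH
S(18)−S(18): 0 → A
H(7)−Z(25): -18≡8 → I
I(8)−H(7): 1 → B
Y(24)−S(18): 6 → G
K(10)−Z(25): -15≡11 → L
H(7)−H(7): 0 → A
L(11)−S(18): -7≡19 → T
T(19)−Z(25): -6≡20 → U
T(19)−H(7): 12 → M
X(23)−S(18): 5 → F
P(15)−Z(25): -10≡16 → Q
X(23)−H(7): 16 → Q

AIBGLATUMFQQ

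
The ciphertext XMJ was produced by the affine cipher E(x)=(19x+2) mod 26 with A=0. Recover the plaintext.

The inverse of 19 mod 26 is 11, since 19·11=209≡1. Apply D(y)=11·(y−2) mod 26:
X(23): 11·(23−2)=231≡23 → X
M(12): 11·(12−2)=110≡6 → G
J(9): 11·(9−2)=77≡25 → Z

XGZ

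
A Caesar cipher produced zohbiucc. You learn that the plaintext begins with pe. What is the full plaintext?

pexrykss

From the crib: z(25)−p(15)=10, so the shift is 10.
Subtract 10 from each ciphertext letter:
z(25): 25−10=15 → p
o(14): 14−10=4 → e
h(7): 7−10=-3≡23 → x
b(1): 1−10=-9≡17 → r
i(8): 8−10=-2≡24 → y
u(20): 20−10=10 → k
c(2): 2−10=-8≡18 → s
c(2): 2−10=-8≡18 → s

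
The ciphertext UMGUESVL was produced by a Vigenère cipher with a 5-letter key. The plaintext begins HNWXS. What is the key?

Subtract each crib letter from the matching ciphertext letter (mod 26):
U(20)−H(7)=13 → N
M(12)−N(13)=-1≡25 → Z
G(6)−W(22)=-16≡10 → K
U(20)−X(23)=-3≡23 → X
E(4)−S(18)=-14≡12 → M

NZKXM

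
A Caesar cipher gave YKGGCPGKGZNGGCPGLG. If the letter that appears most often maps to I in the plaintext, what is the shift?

24

The most frequent ciphertext letter is G (appears 8 times).
G is position 6; I is position 8.
Shift = -2≡24.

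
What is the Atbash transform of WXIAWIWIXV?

W(22) → D(3)
X(23) → C(2)
I(8) → R(17)
A(0) → Z(25)
W(22) → D(3)
I(8) → R(17)
W(22) → D(3)
I(8) → R(17)
X(23) → C(2)
V(21) → E(4)

DCRZDRDRCE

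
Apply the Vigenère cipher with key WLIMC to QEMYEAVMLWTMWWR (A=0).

MPUKGWGUXYPXEIT

Repeat the key across the message: WLIMCWLIMCWLIMC
Q(16)+W(22): 38≡12 → M
E(4)+L(11): 15 → P
M(12)+I(8): 20 → U
Y(24)+M(12): 36≡10 → K
E(4)+C(2): 6 → G
A(0)+W(22): 22 → W
V(21)+L(11): 32≡6 → G
M(12)+I(8): 20 → U
L(11)+M(12): 23 → X
W(22)+C(2): 24 → Y
T(19)+W(22): 41≡15 → P
M(12)+L(11): 23 → X
W(22)+I(8): 30≡4 → E
W(22)+M(12): 34≡8 → I
R(17)+C(2): 19 → T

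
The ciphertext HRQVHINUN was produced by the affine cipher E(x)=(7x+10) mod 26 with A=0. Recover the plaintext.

HBMJHWTUT

The inverse of 7 mod 26 is 15, since 7·15=105≡1. Apply D(y)=15·(y−10) mod 26:
H(7): 15·(7−10)=-45≡7 → H
R(17): 15·(17−10)=105≡1 → B
Q(16): 15·(16−10)=90≡12 → M
V(21): 15·(21−10)=165≡9 → J
H(7): 15·(7−10)=-45≡7 → H
I(8): 15·(8−10)=-30≡22 → W
N(13): 15·(13−10)=45≡19 → T
U(20): 15·(20−10)=150≡20 → U
N(13): 15·(13−10)=45≡19 → T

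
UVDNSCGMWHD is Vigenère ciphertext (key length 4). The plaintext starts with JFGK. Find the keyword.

LQXD

Subtract each crib letter from the matching ciphertext letter (mod 26):
U(20)−J(9)=11 → L
V(21)−F(5)=16 → Q
D(3)−G(6)=-3≡23 → X
N(13)−K(10)=3 → D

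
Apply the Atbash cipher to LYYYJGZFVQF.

L(11) → O(14)
Y(24) → B(1)
Y(24) → B(1)
Y(24) → B(1)
J(9) → Q(16)
G(6) → T(19)
Z(25) → A(0)
F(5) → U(20)
V(21) → E(4)
Q(16) → J(9)
F(5) → U(20)

OBBBQTAUEJU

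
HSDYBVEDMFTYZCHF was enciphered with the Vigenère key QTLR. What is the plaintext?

Repeat the key across the ciphertext: QTLRQTLRQTLRQTLR
H(7)−Q(16): -9≡17 → R
S(18)−T(19): -1≡25 → Z
D(3)−L(11): -8≡18 → S
Y(24)−R(17): 7 → H
B(1)−Q(16): -15≡11 → L
V(21)−T(19): 2 → C
E(4)−L(11): -7≡19 → T
D(3)−R(17): -14≡12 → M
M(12)−Q(16): -4≡22 → W
F(5)−T(19): -14≡12 → M
T(19)−L(11): 8 → I
Y(24)−R(17): 7 → H
Z(25)−Q(16): 9 → J
C(2)−T(19): -17≡9 → J
H(7)−L(11): -4≡22 → W
F(5)−R(17): -12≡14 → O

RZSHLCTMWMIHJJWO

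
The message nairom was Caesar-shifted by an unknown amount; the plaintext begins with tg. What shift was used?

From the crib: n(13)−t(19)=-6≡20, so the shift is 20.

20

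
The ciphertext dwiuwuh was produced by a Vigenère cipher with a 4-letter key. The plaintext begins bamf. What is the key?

Subtract each crib letter from the matching ciphertext letter (mod 26):
d(3)−b(1)=2 → c
w(22)−a(0)=22 → w
i(8)−m(12)=-4≡22 → w
u(20)−f(5)=15 → p

cwwp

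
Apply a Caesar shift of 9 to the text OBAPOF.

O(14): 14+9=23 → X
B(1): 1+9=10 → K
A(0): 0+9=9 → J
P(15): 15+9=24 → Y
O(14): 14+9=23 → X
F(5): 5+9=14 → O

XKJYXO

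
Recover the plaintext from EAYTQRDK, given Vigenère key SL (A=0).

MPGIYGLZ

Repeat the key across the ciphertext: SLSLSLSL
E(4)−S(18): -14≡12 → M
A(0)−L(11): -11≡15 → P
Y(24)−S(18): 6 → G
T(19)−L(11): 8 → I
Q(16)−S(18): -2≡24 → Y
R(17)−L(11): 6 → G
D(3)−S(18): -15≡11 → L
K(10)−L(11): -1≡25 → Z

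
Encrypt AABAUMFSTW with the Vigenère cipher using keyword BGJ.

Repeat the key across the message: BGJBGJBGJB
A(0)+B(1): 1 → B
A(0)+G(6): 6 → G
B(1)+J(9): 10 → K
A(0)+B(1): 1 → B
U(20)+G(6): 26≡0 → A
M(12)+J(9): 21 → V
F(5)+B(1): 6 → G
S(18)+G(6): 24 → Y
T(19)+J(9): 28≡2 → C
W(22)+B(1): 23 → X

BGKBAVGYCX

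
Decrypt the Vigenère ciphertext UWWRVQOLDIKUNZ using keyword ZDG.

Repeat the key across the ciphertext: ZDGZDGZDGZDGZD
U(20)−Z(25): -5≡21 → V
W(22)−D(3): 19 → T
W(22)−G(6): 16 → Q
R(17)−Z(25): -8≡18 → S
V(21)−D(3): 18 → S
Q(16)−G(6): 10 → K
O(14)−Z(25): -11≡15 → P
L(11)−D(3): 8 → I
D(3)−G(6): -3≡23 → X
I(8)−Z(25): -17≡9 → J
K(10)−D(3): 7 → H
U(20)−G(6): 14 → O
N(13)−Z(25): -12≡14 → O
Z(25)−D(3): 22 → W

VTQSSKPIXJHOOW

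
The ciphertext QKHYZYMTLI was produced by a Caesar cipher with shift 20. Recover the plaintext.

Q(16): 16−20=-4≡22 → W
K(10): 10−20=-10≡16 → Q
H(7): 7−20=-13≡13 → N
Y(24): 24−20=4 → E
Z(25): 25−20=5 → F
Y(24): 24−20=4 → E
M(12): 12−20=-8≡18 → S
T(19): 19−20=-1≡25 → Z
L(11): 11−20=-9≡17 → R
I(8): 8−20=-12≡14 → O

WQNEFESZRO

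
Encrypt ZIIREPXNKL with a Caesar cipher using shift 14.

Z(25): 25+14=39≡13 → N
I(8): 8+14=22 → W
I(8): 8+14=22 → W
R(17): 17+14=31≡5 → F
E(4): 4+14=18 → S
P(15): 15+14=29≡3 → D
X(23): 23+14=37≡11 → L
N(13): 13+14=27≡1 → B
K(10): 10+14=24 → Y
L(11): 11+14=25 → Z

NWWFSDLBYZ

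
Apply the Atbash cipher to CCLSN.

XXOHM

C(2) → X(23)
C(2) → X(23)
L(11) → O(14)
S(18) → H(7)
N(13) → M(12)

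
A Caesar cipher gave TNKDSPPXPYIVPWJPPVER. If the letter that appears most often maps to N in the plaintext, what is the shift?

The most frequent ciphertext letter is P (appears 6 times).
P is position 15; N is position 13.
Shift = 2.

2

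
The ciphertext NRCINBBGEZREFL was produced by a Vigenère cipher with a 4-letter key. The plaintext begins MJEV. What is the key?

BIYN

Subtract each crib letter from the matching ciphertext letter (mod 26):
N(13)−M(12)=1 → B
R(17)−J(9)=8 → I
C(2)−E(4)=-2≡24 → Y
I(8)−V(21)=-13≡13 → N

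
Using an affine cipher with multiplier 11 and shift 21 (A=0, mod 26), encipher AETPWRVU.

A(0): 11·0+21=21 → V
E(4): 11·4+21=65≡13 → N
T(19): 11·19+21=230≡22 → W
P(15): 11·15+21=186≡4 → E
W(22): 11·22+21=263≡3 → D
R(17): 11·17+21=208≡0 → A
V(21): 11·21+21=252≡18 → S
U(20): 11·20+21=241≡7 → H

VNWEDASH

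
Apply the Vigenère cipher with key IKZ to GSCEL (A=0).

Repeat the key across the message: IKZIK
G(6)+I(8): 14 → O
S(18)+K(10): 28≡2 → C
C(2)+Z(25): 27≡1 → B
E(4)+I(8): 12 → M
L(11)+K(10): 21 → V

OCBMV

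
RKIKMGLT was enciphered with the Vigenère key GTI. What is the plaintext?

LRAETYFA

Repeat the key across the ciphertext: GTIGTIGT
R(17)−G(6): 11 → L
K(10)−T(19): -9≡17 → R
I(8)−I(8): 0 → A
K(10)−G(6): 4 → E
M(12)−T(19): -7≡19 → T
G(6)−I(8): -2≡24 → Y
L(11)−G(6): 5 → F
T(19)−T(19): 0 → A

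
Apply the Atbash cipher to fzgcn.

f(5) → u(20)
z(25) → a(0)
g(6) → t(19)
c(2) → x(23)
n(13) → m(12)

uatxm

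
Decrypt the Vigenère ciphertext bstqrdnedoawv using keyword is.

Repeat the key across the ciphertext: isisisisisisi
b(1)−i(8): -7≡19 → t
s(18)−s(18): 0 → a
t(19)−i(8): 11 → l
q(16)−s(18): -2≡24 → y
r(17)−i(8): 9 → j
d(3)−s(18): -15≡11 → l
n(13)−i(8): 5 → f
e(4)−s(18): -14≡12 → m
d(3)−i(8): -5≡21 → v
o(14)−s(18): -4≡22 → w
a(0)−i(8): -8≡18 → s
w(22)−s(18): 4 → e
v(21)−i(8): 13 → n

talyjlfmvwsen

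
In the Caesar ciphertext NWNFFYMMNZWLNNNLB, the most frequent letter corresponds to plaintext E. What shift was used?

9

The most frequent ciphertext letter is N (appears 6 times).
N is position 13; E is position 4.
Shift = 9.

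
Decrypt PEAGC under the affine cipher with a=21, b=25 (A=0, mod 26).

The inverse of 21 mod 26 is 5, since 21·5=105≡1. Apply D(y)=5·(y−25) mod 26:
P(15): 5·(15−25)=-50≡2 → C
E(4): 5·(4−25)=-105≡25 → Z
A(0): 5·(0−25)=-125≡5 → F
G(6): 5·(6−25)=-95≡9 → J
C(2): 5·(2−25)=-115≡15 → P

CZFJP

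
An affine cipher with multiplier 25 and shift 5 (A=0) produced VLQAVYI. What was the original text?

The inverse of 25 mod 26 is 25, since 25·25=625≡1. Apply D(y)=25·(y−5) mod 26:
V(21): 25·(21−5)=400≡10 → K
L(11): 25·(11−5)=150≡20 → U
Q(16): 25·(16−5)=275≡15 → P
A(0): 25·(0−5)=-125≡5 → F
V(21): 25·(21−5)=400≡10 → K
Y(24): 25·(24−5)=475≡7 → H
I(8): 25·(8−5)=75≡23 → X

KUPFKHX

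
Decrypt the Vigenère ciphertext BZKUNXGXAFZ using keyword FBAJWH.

WYKLRQBWAWD

Repeat the key across the ciphertext: FBAJWHFBAJW
B(1)−F(5): -4≡22 → W
Z(25)−B(1): 24 → Y
K(10)−A(0): 10 → K
U(20)−J(9): 11 → L
N(13)−W(22): -9≡17 → R
X(23)−H(7): 16 → Q
G(6)−F(5): 1 → B
X(23)−B(1): 22 → W
A(0)−A(0): 0 → A
F(5)−J(9): -4≡22 → W
Z(25)−W(22): 3 → D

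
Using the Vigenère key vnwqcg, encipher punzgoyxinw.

Repeat the key across the message: vnwqcgvnwqc
p(15)+v(21): 36≡10 → k
u(20)+n(13): 33≡7 → h
n(13)+w(22): 35≡9 → j
z(25)+q(16): 41≡15 → p
g(6)+c(2): 8 → i
o(14)+g(6): 20 → u
y(24)+v(21): 45≡19 → t
x(23)+n(13): 36≡10 → k
i(8)+w(22): 30≡4 → e
n(13)+q(16): 29≡3 → d
w(22)+c(2): 24 → y

khjpiutkedy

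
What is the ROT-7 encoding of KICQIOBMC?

K(10): 10+7=17 → R
I(8): 8+7=15 → P
C(2): 2+7=9 → J
Q(16): 16+7=23 → X
I(8): 8+7=15 → P
O(14): 14+7=21 → V
B(1): 1+7=8 → I
M(12): 12+7=19 → T
C(2): 2+7=9 → J

RPJXPVITJ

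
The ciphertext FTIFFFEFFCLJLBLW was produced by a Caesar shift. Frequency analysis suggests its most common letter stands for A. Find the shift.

5

The most frequent ciphertext letter is F (appears 6 times).
F is position 5; A is position 0.
Shift = 5.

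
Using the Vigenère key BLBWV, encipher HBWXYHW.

IMXTTIH

Repeat the key across the message: BLBWVBL
H(7)+B(1): 8 → I
B(1)+L(11): 12 → M
W(22)+B(1): 23 → X
X(23)+W(22): 45≡19 → T
Y(24)+V(21): 45≡19 → T
H(7)+B(1): 8 → I
W(22)+L(11): 33≡7 → H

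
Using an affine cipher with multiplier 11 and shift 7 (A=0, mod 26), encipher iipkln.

i(8): 11·8+7=95≡17 → r
i(8): 11·8+7=95≡17 → r
p(15): 11·15+7=172≡16 → q
k(10): 11·10+7=117≡13 → n
l(11): 11·11+7=128≡24 → y
n(13): 11·13+7=150≡20 → u

rrqnyu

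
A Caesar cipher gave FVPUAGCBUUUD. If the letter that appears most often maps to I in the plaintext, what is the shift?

12

The most frequent ciphertext letter is U (appears 4 times).
U is position 20; I is position 8.
Shift = 12.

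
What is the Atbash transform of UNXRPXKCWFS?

FMCIKCPXDUH

U(20) → F(5)
N(13) → M(12)
X(23) → C(2)
R(17) → I(8)
P(15) → K(10)
X(23) → C(2)
K(10) → P(15)
C(2) → X(23)
W(22) → D(3)
F(5) → U(20)
S(18) → H(7)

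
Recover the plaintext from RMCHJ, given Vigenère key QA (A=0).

BMMHT

Repeat the key across the ciphertext: QAQAQ
R(17)−Q(16): 1 → B
M(12)−A(0): 12 → M
C(2)−Q(16): -14≡12 → M
H(7)−A(0): 7 → H
J(9)−Q(16): -7≡19 → T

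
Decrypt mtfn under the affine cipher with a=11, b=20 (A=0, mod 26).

The inverse of 11 mod 26 is 19, since 11·19=209≡1. Apply D(y)=19·(y−20) mod 26:
m(12): 19·(12−20)=-152≡4 → e
t(19): 19·(19−20)=-19≡7 → h
f(5): 19·(5−20)=-285≡1 → b
n(13): 19·(13−20)=-133≡23 → x

ehbx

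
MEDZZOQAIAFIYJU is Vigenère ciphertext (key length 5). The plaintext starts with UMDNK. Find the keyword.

Subtract each crib letter from the matching ciphertext letter (mod 26):
M(12)−U(20)=-8≡18 → S
E(4)−M(12)=-8≡18 → S
D(3)−D(3)=0 → A
Z(25)−N(13)=12 → M
Z(25)−K(10)=15 → P

SSAMP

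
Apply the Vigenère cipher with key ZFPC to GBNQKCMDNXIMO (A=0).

Repeat the key across the message: ZFPCZFPCZFPCZ
G(6)+Z(25): 31≡5 → F
B(1)+F(5): 6 → G
N(13)+P(15): 28≡2 → C
Q(16)+C(2): 18 → S
K(10)+Z(25): 35≡9 → J
C(2)+F(5): 7 → H
M(12)+P(15): 27≡1 → B
D(3)+C(2): 5 → F
N(13)+Z(25): 38≡12 → M
X(23)+F(5): 28≡2 → C
I(8)+P(15): 23 → X
M(12)+C(2): 14 → O
O(14)+Z(25): 39≡13 → N

FGCSJHBFMCXON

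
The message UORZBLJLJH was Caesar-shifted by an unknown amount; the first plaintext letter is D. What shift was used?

From the crib: U(20)−D(3)=17, so the shift is 17.

17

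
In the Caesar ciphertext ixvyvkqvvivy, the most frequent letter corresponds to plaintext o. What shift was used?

7

The most frequent ciphertext letter is v (appears 5 times).
v is position 21; o is position 14.
Shift = 7.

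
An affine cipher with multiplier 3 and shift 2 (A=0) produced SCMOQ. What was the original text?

OAMEW

The inverse of 3 mod 26 is 9, since 3·9=27≡1. Apply D(y)=9·(y−2) mod 26:
S(18): 9·(18−2)=144≡14 → O
C(2): 9·(2−2)=0 → A
M(12): 9·(12−2)=90≡12 → M
O(14): 9·(14−2)=108≡4 → E
Q(16): 9·(16−2)=126≡22 → W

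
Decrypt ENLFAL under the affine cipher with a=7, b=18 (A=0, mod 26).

YDZNQZ

The inverse of 7 mod 26 is 15, since 7·15=105≡1. Apply D(y)=15·(y−18) mod 26:
E(4): 15·(4−18)=-210≡24 → Y
N(13): 15·(13−18)=-75≡3 → D
L(11): 15·(11−18)=-105≡25 → Z
F(5): 15·(5−18)=-195≡13 → N
A(0): 15·(0−18)=-270≡16 → Q
L(11): 15·(11−18)=-105≡25 → Z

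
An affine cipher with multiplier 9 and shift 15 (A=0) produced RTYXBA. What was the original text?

The inverse of 9 mod 26 is 3, since 9·3=27≡1. Apply D(y)=3·(y−15) mod 26:
R(17): 3·(17−15)=6 → G
T(19): 3·(19−15)=12 → M
Y(24): 3·(24−15)=27≡1 → B
X(23): 3·(23−15)=24 → Y
B(1): 3·(1−15)=-42≡10 → K
A(0): 3·(0−15)=-45≡7 → H

GMBYKH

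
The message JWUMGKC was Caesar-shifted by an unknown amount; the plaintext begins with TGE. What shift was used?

From the crib: J(9)−T(19)=-10≡16, so the shift is 16.

16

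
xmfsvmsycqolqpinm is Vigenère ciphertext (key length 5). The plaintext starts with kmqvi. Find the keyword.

napxn

Subtract each crib letter from the matching ciphertext letter (mod 26):
x(23)−k(10)=13 → n
m(12)−m(12)=0 → a
f(5)−q(16)=-11≡15 → p
s(18)−v(21)=-3≡23 → x
v(21)−i(8)=13 → n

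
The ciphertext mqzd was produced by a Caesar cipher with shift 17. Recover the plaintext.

m(12): 12−17=-5≡21 → v
q(16): 16−17=-1≡25 → z
z(25): 25−17=8 → i
d(3): 3−17=-14≡12 → m

vzim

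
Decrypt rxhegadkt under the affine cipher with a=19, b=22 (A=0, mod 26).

The inverse of 19 mod 26 is 11, since 19·11=209≡1. Apply D(y)=11·(y−22) mod 26:
r(17): 11·(17−22)=-55≡23 → x
x(23): 11·(23−22)=11 → l
h(7): 11·(7−22)=-165≡17 → r
e(4): 11·(4−22)=-198≡10 → k
g(6): 11·(6−22)=-176≡6 → g
a(0): 11·(0−22)=-242≡18 → s
d(3): 11·(3−22)=-209≡25 → z
k(10): 11·(10−22)=-132≡24 → y
t(19): 11·(19−22)=-33≡19 → t

xlrkgszyt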